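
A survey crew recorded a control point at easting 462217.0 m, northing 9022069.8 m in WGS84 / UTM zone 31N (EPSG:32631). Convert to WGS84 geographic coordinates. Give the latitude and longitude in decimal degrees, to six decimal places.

lat 81.252100°, lon 0.774201°

Zone 31N: λ₀ = 3°, k₀ = 0.9996, false easting 500000 m.
Meridian distance M = (N − FN)/k₀ = 9025680.1 m.
Inverse transverse Mercator on WGS84 gives φ = 81.25209985°, λ = 0.77420120°.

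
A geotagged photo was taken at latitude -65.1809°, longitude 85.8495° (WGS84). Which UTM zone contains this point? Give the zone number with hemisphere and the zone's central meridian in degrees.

Zone 45S, central meridian 87°

UTM zone = ⌊(λ + 180)/6⌋ + 1; 85.8495° ∈ [84°, 90°) → zone 45.
Hemisphere: S (φ < 0).
Central meridian λ₀ = 6×45 − 183 = 87°.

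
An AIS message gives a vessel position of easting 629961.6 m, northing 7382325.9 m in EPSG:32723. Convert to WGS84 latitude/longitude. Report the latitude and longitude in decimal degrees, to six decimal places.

lat -23.664600°, lon -43.725600°

Zone 23S: λ₀ = -45°, k₀ = 0.9996, false easting 500000 m, false northing 10000000 m.
Meridian distance M = (N − FN)/k₀ = -2618721.6 m.
Inverse transverse Mercator on WGS84 gives φ = -23.66460004°, λ = -43.72560029°.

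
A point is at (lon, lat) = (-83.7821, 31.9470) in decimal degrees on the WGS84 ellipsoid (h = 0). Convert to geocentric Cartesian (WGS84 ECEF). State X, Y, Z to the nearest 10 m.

X 586730 m, Y -5385300 m, Z 3355450 m

WGS84: a = 6378137 m, e² = 0.006694380; N(φ) = a/√(1−e²sin²φ) = 6384122.735 m.
X = (N+h)·cosφ·cosλ = 586733.367 m; Y = (N+h)·cosφ·sinλ = -5385301.972 m; Z = (N(1−e²)+h)·sinφ = 3355446.036 m.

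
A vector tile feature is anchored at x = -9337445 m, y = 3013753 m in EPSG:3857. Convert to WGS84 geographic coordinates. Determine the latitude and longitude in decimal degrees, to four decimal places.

R = 6378137 m. λ = x/R = -83.87969558°.
φ = 2·arctan(exp(y/R)) − 90° = 2·arctan(1.60402) − 90° = 26.11840245°.

lat 26.1184°, lon -83.8797°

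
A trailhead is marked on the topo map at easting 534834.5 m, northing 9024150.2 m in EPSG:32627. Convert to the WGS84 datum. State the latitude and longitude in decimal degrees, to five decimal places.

lat 81.27170°, lon -18.94340°

Zone 27N: λ₀ = -21°, k₀ = 0.9996, false easting 500000 m.
Meridian distance M = (N − FN)/k₀ = 9027761.3 m.
Inverse transverse Mercator on WGS84 gives φ = 81.27170001°, λ = -18.94339795°.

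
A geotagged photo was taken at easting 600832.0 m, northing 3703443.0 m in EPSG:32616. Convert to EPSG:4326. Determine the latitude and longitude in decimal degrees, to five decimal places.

Zone 16N: λ₀ = -87°, k₀ = 0.9996, false easting 500000 m.
Meridian distance M = (N − FN)/k₀ = 3704925.0 m.
Inverse transverse Mercator on WGS84 gives φ = 33.46570020°, λ = -85.91490036°.

lat 33.46570°, lon -85.91490°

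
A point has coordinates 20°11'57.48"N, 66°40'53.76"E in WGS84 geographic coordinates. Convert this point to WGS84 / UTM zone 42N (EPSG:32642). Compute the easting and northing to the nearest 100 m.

Zone 42 central meridian λ₀ = 6×42 − 183 = 69°; Δλ = -2.3184°.
Transverse Mercator on WGS84 with k₀ = 0.9996 gives E = 257739.232 m, N = 2235229.125 m.

E 257700 m, N 2235200 m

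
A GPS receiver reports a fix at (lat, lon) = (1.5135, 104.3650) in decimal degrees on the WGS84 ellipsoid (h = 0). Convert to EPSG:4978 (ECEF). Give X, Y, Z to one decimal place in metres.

WGS84: a = 6378137 m, e² = 0.006694380; N(φ) = a/√(1−e²sin²φ) = 6378151.893 m.
X = (N+h)·cosφ·cosλ = -1581855.738 m; Y = (N+h)·cosφ·sinλ = 6176582.734 m; Z = (N(1−e²)+h)·sinφ = 167335.095 m.

X -1581855.7 m, Y 6176582.7 m, Z 167335.1 m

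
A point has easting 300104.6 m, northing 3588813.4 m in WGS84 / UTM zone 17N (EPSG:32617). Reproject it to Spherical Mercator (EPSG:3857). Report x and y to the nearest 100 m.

x -9253500 m, y 3818400 m

Unproject from UTM 17N (λ₀ = -81°) → φ = 32.41850035°, λ = -83.12579962°.
Web Mercator (R = 6378137 m): x = -9253521.686 m, y = 3818371.541 m.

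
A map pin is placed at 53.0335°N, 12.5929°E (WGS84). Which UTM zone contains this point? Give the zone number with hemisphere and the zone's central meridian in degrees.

UTM zone = ⌊(λ + 180)/6⌋ + 1; 12.5929° ∈ [12°, 18°) → zone 33.
Hemisphere: N (φ ≥ 0).
Central meridian λ₀ = 6×33 − 183 = 15°.

Zone 33N, central meridian 15°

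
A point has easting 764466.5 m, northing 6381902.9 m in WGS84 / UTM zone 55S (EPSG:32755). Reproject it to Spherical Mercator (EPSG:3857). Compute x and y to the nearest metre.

Unproject from UTM 55S (λ₀ = 147°) → φ = -32.66890030°, λ = 149.82010048°.
Web Mercator (R = 6378137 m): x = 16677897.296 m, y = -3851438.031 m.

x 16677897 m, y -3851438 m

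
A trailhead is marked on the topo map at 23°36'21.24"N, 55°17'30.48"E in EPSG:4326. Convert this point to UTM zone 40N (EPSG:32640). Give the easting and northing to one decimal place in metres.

E 325714.5 m, N 2611635.9 m

Zone 40 central meridian λ₀ = 6×40 − 183 = 57°; Δλ = -1.7082°.
Transverse Mercator on WGS84 with k₀ = 0.9996 gives E = 325714.486 m, N = 2611635.881 m.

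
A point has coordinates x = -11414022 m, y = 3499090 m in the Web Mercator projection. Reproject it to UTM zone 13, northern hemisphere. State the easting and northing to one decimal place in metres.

Web Mercator inverse (R = 6378137 m) → φ = 29.96529797°, λ = -102.53390416°.
UTM 13N forward: E = 737969.031 m, N = 3317499.044 m.

E 737969.0 m, N 3317499.0 m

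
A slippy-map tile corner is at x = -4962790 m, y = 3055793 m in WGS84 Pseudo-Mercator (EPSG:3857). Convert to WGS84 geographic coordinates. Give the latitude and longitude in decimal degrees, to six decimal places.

lat 26.456997°, lon -44.581501°

R = 6378137 m. λ = x/R = -44.58150109°.
φ = 2·arctan(exp(y/R)) − 90° = 2·arctan(1.61463) − 90° = 26.45699730°.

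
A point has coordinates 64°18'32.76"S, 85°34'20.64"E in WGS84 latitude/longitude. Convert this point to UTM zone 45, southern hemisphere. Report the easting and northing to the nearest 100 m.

Zone 45 central meridian λ₀ = 6×45 − 183 = 87°; Δλ = -1.4276°.
Transverse Mercator on WGS84 with k₀ = 0.9996 gives E = 430949.831 m, N = 2867765.981 m.

E 430900 m, N 2867800 m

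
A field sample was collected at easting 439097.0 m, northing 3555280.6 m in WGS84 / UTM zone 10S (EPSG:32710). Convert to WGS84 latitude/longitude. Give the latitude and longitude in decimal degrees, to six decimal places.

lat -58.139600°, lon -124.034401°

Zone 10S: λ₀ = -123°, k₀ = 0.9996, false easting 500000 m, false northing 10000000 m.
Meridian distance M = (N − FN)/k₀ = -6447298.3 m.
Inverse transverse Mercator on WGS84 gives φ = -58.13960014°, λ = -124.03440063°.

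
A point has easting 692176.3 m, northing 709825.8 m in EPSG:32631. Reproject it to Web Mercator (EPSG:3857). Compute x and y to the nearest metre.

x 527387 m, y 716037 m

Unproject from UTM 31N (λ₀ = 3°) → φ = 6.41879961°, λ = 4.73760029°.
Web Mercator (R = 6378137 m): x = 527387.252 m, y = 716036.849 m.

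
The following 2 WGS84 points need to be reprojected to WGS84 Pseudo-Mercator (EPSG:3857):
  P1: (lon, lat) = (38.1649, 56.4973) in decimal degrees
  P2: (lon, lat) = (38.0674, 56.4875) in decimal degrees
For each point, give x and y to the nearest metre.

P1: x 4248497 m, y 7658058 m; P2: x 4237644 m, y 7656082 m

Web Mercator: x = R·λ, y = R·ln tan(π/4+φ/2), R = 6378137 m.
P1 (56.4973°, 38.1649°) → (4248497.234, 7658057.753) m.
P2 (56.4875°, 38.0674°) → (4237643.584, 7656081.599) m.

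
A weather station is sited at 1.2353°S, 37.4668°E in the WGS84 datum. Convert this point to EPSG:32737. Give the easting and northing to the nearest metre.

E 329412 m, N 9863413 m

Zone 37 central meridian λ₀ = 6×37 − 183 = 39°; Δλ = -1.5332°.
Transverse Mercator on WGS84 with k₀ = 0.9996 gives E = 329412.134 m, N = 9863412.808 m.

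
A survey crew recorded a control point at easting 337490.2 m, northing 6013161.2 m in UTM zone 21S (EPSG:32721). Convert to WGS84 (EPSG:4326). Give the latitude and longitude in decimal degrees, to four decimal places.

lat -36.0125°, lon -58.8033°

Zone 21S: λ₀ = -57°, k₀ = 0.9996, false easting 500000 m, false northing 10000000 m.
Meridian distance M = (N − FN)/k₀ = -3988434.2 m.
Inverse transverse Mercator on WGS84 gives φ = -36.01249985°, λ = -58.80329952°.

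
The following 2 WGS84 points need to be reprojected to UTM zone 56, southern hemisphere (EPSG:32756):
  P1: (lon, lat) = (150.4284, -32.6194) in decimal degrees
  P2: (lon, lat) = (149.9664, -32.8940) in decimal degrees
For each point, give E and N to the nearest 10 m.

P1: E 258710 m, N 6387990 m; P2: E 216220 m, N 6356380 m

UTM zone 56S: λ₀ = 153°, k₀ = 0.9996.
P1 (-32.6194°, 150.4284°) → (258711.550, 6387985.012) m.
P2 (-32.8940°, 149.9664°) → (216220.562, 6356381.848) m.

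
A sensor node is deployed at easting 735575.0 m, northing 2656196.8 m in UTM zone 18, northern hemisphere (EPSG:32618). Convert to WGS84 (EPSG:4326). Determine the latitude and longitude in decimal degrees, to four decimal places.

lat 24.0003°, lon -72.6843°

Zone 18N: λ₀ = -75°, k₀ = 0.9996, false easting 500000 m.
Meridian distance M = (N − FN)/k₀ = 2657259.7 m.
Inverse transverse Mercator on WGS84 gives φ = 24.00030013°, λ = -72.68430001°.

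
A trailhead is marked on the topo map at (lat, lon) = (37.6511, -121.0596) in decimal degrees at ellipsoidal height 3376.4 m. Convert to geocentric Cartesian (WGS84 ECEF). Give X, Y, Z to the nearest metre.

X -2610010 m, Y -4333569 m, Z 3876918 m

WGS84: a = 6378137 m, e² = 0.006694380; N(φ) = a/√(1−e²sin²φ) = 6386118.051 m.
X = (N+h)·cosφ·cosλ = -2610010.306 m; Y = (N+h)·cosφ·sinλ = -4333569.302 m; Z = (N(1−e²)+h)·sinφ = 3876917.919 m.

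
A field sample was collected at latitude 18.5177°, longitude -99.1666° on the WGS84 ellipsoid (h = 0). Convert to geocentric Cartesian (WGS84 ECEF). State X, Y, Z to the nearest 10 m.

WGS84: a = 6378137 m, e² = 0.006694380; N(φ) = a/√(1−e²sin²φ) = 6380291.511 m.
X = (N+h)·cosφ·cosλ = -963792.539 m; Y = (N+h)·cosφ·sinλ = -5972693.486 m; Z = (N(1−e²)+h)·sinφ = 2012800.015 m.

X -963790 m, Y -5972690 m, Z 2012800 m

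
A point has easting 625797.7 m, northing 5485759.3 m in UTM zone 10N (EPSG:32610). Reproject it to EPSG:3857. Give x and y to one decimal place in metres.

Unproject from UTM 10N (λ₀ = -123°) → φ = 49.51139969°, λ = -121.26219942°.
Web Mercator (R = 6378137 m): x = -13498846.292 m, y = 6362084.947 m.

x -13498846.3 m, y 6362084.9 m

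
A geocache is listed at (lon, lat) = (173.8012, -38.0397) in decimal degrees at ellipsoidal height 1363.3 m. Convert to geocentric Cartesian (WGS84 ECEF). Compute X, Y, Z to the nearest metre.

X -5001375 m, Y 543217 m, Z -3909756 m

WGS84: a = 6378137 m, e² = 0.006694380; N(φ) = a/√(1−e²sin²φ) = 6386258.886 m.
X = (N+h)·cosφ·cosλ = -5001374.986 m; Y = (N+h)·cosφ·sinλ = 543217.209 m; Z = (N(1−e²)+h)·sinφ = -3909755.532 m.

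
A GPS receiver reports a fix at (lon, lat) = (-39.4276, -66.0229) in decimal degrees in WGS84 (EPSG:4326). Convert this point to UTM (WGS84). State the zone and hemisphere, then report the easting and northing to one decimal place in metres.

Longitude -39.4276° lies in the 6° band [-42°, -36°), giving zone 24; latitude is south of the equator, so 24S.
Zone 24 central meridian λ₀ = 6×24 − 183 = -39°; Δλ = -0.4276°.
Transverse Mercator on WGS84 with k₀ = 0.9996 gives E = 480610.228 m, N = 2677471.343 m.

Zone 24S: E 480610.2 m, N 2677471.3 m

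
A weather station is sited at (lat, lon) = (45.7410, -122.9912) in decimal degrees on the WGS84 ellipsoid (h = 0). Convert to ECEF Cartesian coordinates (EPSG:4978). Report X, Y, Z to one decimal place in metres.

WGS84: a = 6378137 m, e² = 0.006694380; N(φ) = a/√(1−e²sin²φ) = 6389115.771 m.
X = (N+h)·cosφ·cosλ = -2427961.728 m; Y = (N+h)·cosφ·sinλ = -3739990.638 m; Z = (N(1−e²)+h)·sinφ = 4545203.302 m.

X -2427961.7 m, Y -3739990.6 m, Z 4545203.3 m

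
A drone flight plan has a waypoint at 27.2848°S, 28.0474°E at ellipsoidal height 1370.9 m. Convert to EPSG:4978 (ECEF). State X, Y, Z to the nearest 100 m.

WGS84: a = 6378137 m, e² = 0.006694380; N(φ) = a/√(1−e²sin²φ) = 6382628.052 m.
X = (N+h)·cosφ·cosλ = 5007381.561 m; Y = (N+h)·cosφ·sinλ = 2667788.037 m; Z = (N(1−e²)+h)·sinφ = -2906926.215 m.

X 5007400 m, Y 2667800 m, Z -2906900 m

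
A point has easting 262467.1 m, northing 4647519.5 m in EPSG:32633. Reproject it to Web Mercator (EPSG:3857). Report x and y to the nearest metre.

x 1350806 m, y 5152580 m

Unproject from UTM 33N (λ₀ = 15°) → φ = 41.94390029°, λ = 12.13450041°.
Web Mercator (R = 6378137 m): x = 1350806.407 m, y = 5152579.681 m.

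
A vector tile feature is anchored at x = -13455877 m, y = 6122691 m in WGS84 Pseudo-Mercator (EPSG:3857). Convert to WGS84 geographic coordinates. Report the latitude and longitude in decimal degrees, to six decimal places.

R = 6378137 m. λ = x/R = -120.87619970°.
φ = 2·arctan(exp(y/R)) − 90° = 2·arctan(2.61157) − 90° = 48.09510184°.

lat 48.095102°, lon -120.876200°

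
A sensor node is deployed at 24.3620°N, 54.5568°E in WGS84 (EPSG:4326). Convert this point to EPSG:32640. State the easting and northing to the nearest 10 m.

Zone 40 central meridian λ₀ = 6×40 − 183 = 57°; Δλ = -2.4432°.
Transverse Mercator on WGS84 with k₀ = 0.9996 gives E = 252149.673 m, N = 2696486.633 m.

E 252150 m, N 2696490 m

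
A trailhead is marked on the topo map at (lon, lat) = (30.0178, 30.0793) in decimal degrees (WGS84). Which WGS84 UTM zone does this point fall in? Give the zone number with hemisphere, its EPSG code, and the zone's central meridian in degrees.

UTM zone = ⌊(λ + 180)/6⌋ + 1; 30.0178° ∈ [30°, 36°) → zone 36.
Hemisphere: N (φ ≥ 0).
Central meridian λ₀ = 6×36 − 183 = 33°.
EPSG code: 32636.

Zone 36N (EPSG:32636), central meridian 33°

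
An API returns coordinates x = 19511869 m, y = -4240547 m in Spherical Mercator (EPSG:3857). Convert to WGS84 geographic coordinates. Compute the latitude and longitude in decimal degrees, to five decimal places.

lat -35.56220°, lon 175.27810°

R = 6378137 m. λ = x/R = 175.27810144°.
φ = 2·arctan(exp(y/R)) − 90° = 2·arctan(0.51435) − 90° = -35.56220159°.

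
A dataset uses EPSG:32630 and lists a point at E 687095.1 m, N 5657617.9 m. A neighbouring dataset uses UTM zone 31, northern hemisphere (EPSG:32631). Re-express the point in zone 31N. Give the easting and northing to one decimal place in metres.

UTM 30N → geographic: φ = 51.03960006°, λ = -0.33119943°.
UTM 31N (λ₀ = 3°) forward: E = 266477.570 m, N = 5659509.895 m.

E 266477.6 m, N 5659509.9 m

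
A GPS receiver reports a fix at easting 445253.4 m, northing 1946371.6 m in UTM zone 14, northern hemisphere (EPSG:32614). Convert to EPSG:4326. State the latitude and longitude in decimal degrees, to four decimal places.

lat 17.6033°, lon -99.5160°

Zone 14N: λ₀ = -99°, k₀ = 0.9996, false easting 500000 m.
Meridian distance M = (N − FN)/k₀ = 1947150.5 m.
Inverse transverse Mercator on WGS84 gives φ = 17.60329962°, λ = -99.51600038°.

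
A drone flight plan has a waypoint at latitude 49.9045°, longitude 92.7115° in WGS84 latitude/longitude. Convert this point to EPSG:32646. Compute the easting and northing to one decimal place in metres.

Zone 46 central meridian λ₀ = 6×46 − 183 = 93°; Δλ = -0.2885°.
Transverse Mercator on WGS84 with k₀ = 0.9996 gives E = 479283.136 m, N = 5528052.563 m.

E 479283.1 m, N 5528052.6 m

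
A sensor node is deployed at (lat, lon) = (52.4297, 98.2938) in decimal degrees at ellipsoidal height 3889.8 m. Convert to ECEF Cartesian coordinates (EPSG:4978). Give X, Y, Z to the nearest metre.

X -562506 m, Y 3858761 m, Z 5035182 m

WGS84: a = 6378137 m, e² = 0.006694380; N(φ) = a/√(1−e²sin²φ) = 6391591.303 m.
X = (N+h)·cosφ·cosλ = -562505.912 m; Y = (N+h)·cosφ·sinλ = 3858760.997 m; Z = (N(1−e²)+h)·sinφ = 5035181.690 m.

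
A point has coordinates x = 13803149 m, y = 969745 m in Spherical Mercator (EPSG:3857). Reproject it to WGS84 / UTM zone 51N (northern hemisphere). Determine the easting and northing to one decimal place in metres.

E 609552.4 m, N 959396.4 m

Web Mercator inverse (R = 6378137 m) → φ = 8.67799709°, λ = 123.99579716°.
UTM 51N forward: E = 609552.406 m, N = 959396.391 m.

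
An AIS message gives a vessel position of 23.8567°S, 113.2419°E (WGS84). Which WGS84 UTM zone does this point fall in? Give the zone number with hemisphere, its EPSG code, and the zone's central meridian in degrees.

UTM zone = ⌊(λ + 180)/6⌋ + 1; 113.2419° ∈ [108°, 114°) → zone 49.
Hemisphere: S (φ < 0).
Central meridian λ₀ = 6×49 − 183 = 111°.
EPSG code: 32749.

Zone 49S (EPSG:32749), central meridian 111°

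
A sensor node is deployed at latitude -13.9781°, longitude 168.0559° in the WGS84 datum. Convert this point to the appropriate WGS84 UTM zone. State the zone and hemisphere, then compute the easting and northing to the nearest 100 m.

Zone 59S: E 181900 m, N 8452700 m

Longitude 168.0559° lies in the 6° band [168°, 174°), giving zone 59; latitude is south of the equator, so 59S.
Zone 59 central meridian λ₀ = 6×59 − 183 = 171°; Δλ = -2.9441°.
Transverse Mercator on WGS84 with k₀ = 0.9996 gives E = 181909.769 m, N = 8452720.396 m.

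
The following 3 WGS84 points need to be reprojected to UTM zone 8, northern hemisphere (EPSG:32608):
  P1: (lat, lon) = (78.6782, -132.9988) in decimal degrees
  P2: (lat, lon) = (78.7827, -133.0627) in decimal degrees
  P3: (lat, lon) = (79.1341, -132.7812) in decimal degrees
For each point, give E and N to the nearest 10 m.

P1: E 543850 m, N 8734810 m; P2: E 542060 m, N 8746420 m; P3: E 546680 m, N 8785830 m

UTM zone 8N: λ₀ = -135°, k₀ = 0.9996.
P1 (78.6782°, -132.9988°) → (543850.189, 8734809.843) m.
P2 (78.7827°, -133.0627°) → (542063.829, 8746419.345) m.
P3 (79.1341°, -132.7812°) → (546682.919, 8785828.562) m.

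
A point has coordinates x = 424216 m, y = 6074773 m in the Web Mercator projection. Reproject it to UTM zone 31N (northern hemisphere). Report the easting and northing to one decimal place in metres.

E 560707.1 m, N 5295145.3 m

Web Mercator inverse (R = 6378137 m) → φ = 47.80679872°, λ = 3.81079717°.
UTM 31N forward: E = 560707.102 m, N = 5295145.313 m.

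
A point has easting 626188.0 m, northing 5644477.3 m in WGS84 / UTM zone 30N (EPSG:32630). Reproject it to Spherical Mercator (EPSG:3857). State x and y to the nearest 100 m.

Unproject from UTM 30N (λ₀ = -3°) → φ = 50.93810005°, λ = -1.20399966°.
Web Mercator (R = 6378137 m): x = -134028.629 m, y = 6610351.634 m.

x -134000 m, y 6610400 m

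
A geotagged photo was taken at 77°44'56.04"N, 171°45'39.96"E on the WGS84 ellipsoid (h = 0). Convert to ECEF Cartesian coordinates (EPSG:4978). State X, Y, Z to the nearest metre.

X -1343752 m, Y 194569 m, Z 6211048 m

WGS84: a = 6378137 m, e² = 0.006694380; N(φ) = a/√(1−e²sin²φ) = 6398622.831 m.
X = (N+h)·cosφ·cosλ = -1343751.680 m; Y = (N+h)·cosφ·sinλ = 194568.929 m; Z = (N(1−e²)+h)·sinφ = 6211047.867 m.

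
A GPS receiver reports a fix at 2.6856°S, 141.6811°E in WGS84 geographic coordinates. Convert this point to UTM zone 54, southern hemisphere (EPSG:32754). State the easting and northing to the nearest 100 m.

E 575700 m, N 9703100 m

Zone 54 central meridian λ₀ = 6×54 − 183 = 141°; Δλ = +0.6811°.
Transverse Mercator on WGS84 with k₀ = 0.9996 gives E = 575708.480 m, N = 9703137.241 m.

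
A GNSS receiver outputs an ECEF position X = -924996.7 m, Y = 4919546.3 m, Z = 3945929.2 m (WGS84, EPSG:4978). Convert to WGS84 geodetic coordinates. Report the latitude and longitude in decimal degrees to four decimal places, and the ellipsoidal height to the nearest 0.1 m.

lat 38.4351°, lon 100.6487°, h 4086.8 m

λ = atan2(Y, X) = 100.64870003°; p = √(X²+Y²) = 5005752.2 m.
Bowring's method on WGS84 (a = 6378137 m, b = 6356752.314 m) gives φ = 38.43509971°, h = 4086.806 m.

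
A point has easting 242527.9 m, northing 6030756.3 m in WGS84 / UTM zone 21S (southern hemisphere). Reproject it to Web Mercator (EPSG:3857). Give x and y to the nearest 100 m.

x -6662500 m, y -4277700 m

Unproject from UTM 21S (λ₀ = -57°) → φ = -35.83359986°, λ = -59.85040040°.
Web Mercator (R = 6378137 m): x = -6662516.096 m, y = -4277749.060 m.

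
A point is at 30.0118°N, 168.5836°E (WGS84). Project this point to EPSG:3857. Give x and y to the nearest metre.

Web Mercator is spherical with R = a = 6378137 m.
x = R·λ = 6378137 × 2.942338885 = 18766640.508 m.
y = R·ln tan(π/4 + φ/2) = 6378137 × 0.549543968 = 3505066.714 m.

x 18766641 m, y 3505067 m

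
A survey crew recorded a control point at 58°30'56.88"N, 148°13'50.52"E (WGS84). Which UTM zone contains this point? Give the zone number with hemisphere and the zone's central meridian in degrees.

Zone 55N, central meridian 147°

UTM zone = ⌊(λ + 180)/6⌋ + 1; 148.2307° ∈ [144°, 150°) → zone 55.
Hemisphere: N (φ ≥ 0).
Central meridian λ₀ = 6×55 − 183 = 147°.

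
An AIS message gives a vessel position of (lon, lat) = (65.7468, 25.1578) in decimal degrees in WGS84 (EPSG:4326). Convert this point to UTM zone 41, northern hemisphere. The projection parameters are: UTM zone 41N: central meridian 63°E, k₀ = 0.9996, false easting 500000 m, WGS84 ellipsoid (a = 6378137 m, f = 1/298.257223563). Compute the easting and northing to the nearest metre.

Zone 41 central meridian λ₀ = 6×41 − 183 = 63°; Δλ = +2.7468°.
Transverse Mercator on WGS84 with k₀ = 0.9996 gives E = 776891.930 m, N = 2785243.904 m.

E 776892 m, N 2785244 m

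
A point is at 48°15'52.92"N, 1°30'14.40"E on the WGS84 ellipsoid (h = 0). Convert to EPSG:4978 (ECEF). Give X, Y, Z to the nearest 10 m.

WGS84: a = 6378137 m, e² = 0.006694380; N(φ) = a/√(1−e²sin²φ) = 6390058.580 m.
X = (N+h)·cosφ·cosλ = 4252334.130 m; Y = (N+h)·cosφ·sinλ = 111648.361 m; Z = (N(1−e²)+h)·sinφ = 4736520.095 m.

X 4252330 m, Y 111650 m, Z 4736520 m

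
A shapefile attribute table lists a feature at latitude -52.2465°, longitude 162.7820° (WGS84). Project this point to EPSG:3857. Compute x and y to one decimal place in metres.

Web Mercator is spherical with R = a = 6378137 m.
x = R·λ = 6378137 × 2.841081863 = 18120809.3503 m.
y = R·ln tan(π/4 + φ/2) = 6378137 × -1.073169034 = -6844819.122 m.

x 18120809.4 m, y -6844819.1 m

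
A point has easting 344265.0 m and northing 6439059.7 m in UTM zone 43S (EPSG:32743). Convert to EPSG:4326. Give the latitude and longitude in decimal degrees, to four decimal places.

Zone 43S: λ₀ = 75°, k₀ = 0.9996, false easting 500000 m, false northing 10000000 m.
Meridian distance M = (N − FN)/k₀ = -3562365.2 m.
Inverse transverse Mercator on WGS84 gives φ = -32.17420000°, λ = 73.34820047°.

lat -32.1742°, lon 73.3482°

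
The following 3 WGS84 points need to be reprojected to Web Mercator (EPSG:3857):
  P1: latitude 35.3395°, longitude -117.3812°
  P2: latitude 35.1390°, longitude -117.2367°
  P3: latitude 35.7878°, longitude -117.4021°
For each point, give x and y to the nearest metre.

P1: x -13066815 m, y 4210114 m; P2: x -13050730 m, y 4182787 m; P3: x -13069142 m, y 4271462 m

Web Mercator: x = R·λ, y = R·ln tan(π/4+φ/2), R = 6378137 m.
P1 (35.3395°, -117.3812°) → (-13066815.413, 4210114.086) m.
P2 (35.1390°, -117.2367°) → (-13050729.746, 4182786.770) m.
P3 (35.7878°, -117.4021°) → (-13069141.990, 4271462.126) m.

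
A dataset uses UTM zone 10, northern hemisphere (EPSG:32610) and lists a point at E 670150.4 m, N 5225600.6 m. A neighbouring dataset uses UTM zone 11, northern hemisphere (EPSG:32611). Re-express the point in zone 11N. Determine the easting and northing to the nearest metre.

E 215395 m, N 5229999 m

UTM 10N → geographic: φ = 47.16190015°, λ = -120.75509940°.
UTM 11N (λ₀ = -117°) forward: E = 215395.123 m, N = 5229999.279 m.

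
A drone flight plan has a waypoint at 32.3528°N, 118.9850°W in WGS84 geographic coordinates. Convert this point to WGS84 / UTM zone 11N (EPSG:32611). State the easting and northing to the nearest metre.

Zone 11 central meridian λ₀ = 6×11 − 183 = -117°; Δλ = -1.9850°.
Transverse Mercator on WGS84 with k₀ = 0.9996 gives E = 313211.535 m, N = 3581273.909 m.

E 313212 m, N 3581274 m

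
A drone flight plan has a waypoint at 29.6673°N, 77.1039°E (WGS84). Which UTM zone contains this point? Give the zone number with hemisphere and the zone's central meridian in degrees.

UTM zone = ⌊(λ + 180)/6⌋ + 1; 77.1039° ∈ [72°, 78°) → zone 43.
Hemisphere: N (φ ≥ 0).
Central meridian λ₀ = 6×43 − 183 = 75°.

Zone 43N, central meridian 75°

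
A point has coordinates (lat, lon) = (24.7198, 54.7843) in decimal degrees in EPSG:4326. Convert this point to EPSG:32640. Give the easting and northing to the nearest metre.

Zone 40 central meridian λ₀ = 6×40 − 183 = 57°; Δλ = -2.2157°.
Transverse Mercator on WGS84 with k₀ = 0.9996 gives E = 275873.381 m, N = 2735735.030 m.

E 275873 m, N 2735735 m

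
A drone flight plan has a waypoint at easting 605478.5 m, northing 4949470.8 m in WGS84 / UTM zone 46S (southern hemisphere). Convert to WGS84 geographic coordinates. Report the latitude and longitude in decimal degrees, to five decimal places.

lat -45.60030°, lon 94.35250°

Zone 46S: λ₀ = 93°, k₀ = 0.9996, false easting 500000 m, false northing 10000000 m.
Meridian distance M = (N − FN)/k₀ = -5052550.2 m.
Inverse transverse Mercator on WGS84 gives φ = -45.60029997°, λ = 94.35249958°.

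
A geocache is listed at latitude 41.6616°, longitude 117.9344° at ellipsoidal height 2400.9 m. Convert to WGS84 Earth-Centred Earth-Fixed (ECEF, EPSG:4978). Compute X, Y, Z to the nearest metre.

X -2236364 m, Y 4217631 m, Z 4219194 m

WGS84: a = 6378137 m, e² = 0.006694380; N(φ) = a/√(1−e²sin²φ) = 6387591.298 m.
X = (N+h)·cosφ·cosλ = -2236364.070 m; Y = (N+h)·cosφ·sinλ = 4217631.465 m; Z = (N(1−e²)+h)·sinφ = 4219193.772 m.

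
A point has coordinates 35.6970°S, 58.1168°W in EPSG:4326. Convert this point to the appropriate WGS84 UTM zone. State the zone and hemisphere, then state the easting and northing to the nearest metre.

Longitude -58.1168° lies in the 6° band [-60°, -54°), giving zone 21; latitude is south of the equator, so 21S.
Zone 21 central meridian λ₀ = 6×21 − 183 = -57°; Δλ = -1.1168°.
Transverse Mercator on WGS84 with k₀ = 0.9996 gives E = 398959.787 m, N = 6049083.195 m.

Zone 21S: E 398960 m, N 6049083 m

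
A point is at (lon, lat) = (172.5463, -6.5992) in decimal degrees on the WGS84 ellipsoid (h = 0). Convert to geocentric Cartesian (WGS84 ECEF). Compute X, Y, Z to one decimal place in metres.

WGS84: a = 6378137 m, e² = 0.006694380; N(φ) = a/√(1−e²sin²φ) = 6378418.980 m.
X = (N+h)·cosφ·cosλ = -6282617.494 m; Y = (N+h)·cosφ·sinλ = 821957.934 m; Z = (N(1−e²)+h)·sinφ = -728121.659 m.

X -6282617.5 m, Y 821957.9 m, Z -728121.7 m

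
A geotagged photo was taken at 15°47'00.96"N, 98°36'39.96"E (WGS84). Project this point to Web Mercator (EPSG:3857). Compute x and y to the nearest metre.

x 10977337 m, y 1779676 m

Web Mercator is spherical with R = a = 6378137 m.
x = R·λ = 6378137 × 1.721088374 = 10977337.439 m.
y = R·ln tan(π/4 + φ/2) = 6378137 × 0.279027549 = 1779675.935 m.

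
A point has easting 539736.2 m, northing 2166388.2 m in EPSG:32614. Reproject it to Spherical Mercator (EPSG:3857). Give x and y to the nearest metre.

x -10978451 m, y 2224772 m

Unproject from UTM 14N (λ₀ = -99°) → φ = 19.59210017°, λ = -98.62110037°.
Web Mercator (R = 6378137 m): x = -10978450.674 m, y = 2224771.683 m.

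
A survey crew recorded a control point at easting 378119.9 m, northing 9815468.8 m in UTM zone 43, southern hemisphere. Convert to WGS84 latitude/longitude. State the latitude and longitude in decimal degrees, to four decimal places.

Zone 43S: λ₀ = 75°, k₀ = 0.9996, false easting 500000 m, false northing 10000000 m.
Meridian distance M = (N − FN)/k₀ = -184605.0 m.
Inverse transverse Mercator on WGS84 gives φ = -1.66919976°, λ = 73.90429957°.

lat -1.6692°, lon 73.9043°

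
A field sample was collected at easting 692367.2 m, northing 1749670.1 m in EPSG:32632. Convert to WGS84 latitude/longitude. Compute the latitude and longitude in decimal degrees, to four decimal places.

lat 15.8184°, lon 10.7961°

Zone 32N: λ₀ = 9°, k₀ = 0.9996, false easting 500000 m.
Meridian distance M = (N − FN)/k₀ = 1750370.2 m.
Inverse transverse Mercator on WGS84 gives φ = 15.81840038°, λ = 10.79610021°.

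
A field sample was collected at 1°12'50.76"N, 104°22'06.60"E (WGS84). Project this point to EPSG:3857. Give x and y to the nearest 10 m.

x 11618250 m, y 135160 m

Web Mercator is spherical with R = a = 6378137 m.
x = R·λ = 6378137 × 1.821573960 = 11618248.275 m.
y = R·ln tan(π/4 + φ/2) = 6378137 × 0.021191628 = 135163.109 m.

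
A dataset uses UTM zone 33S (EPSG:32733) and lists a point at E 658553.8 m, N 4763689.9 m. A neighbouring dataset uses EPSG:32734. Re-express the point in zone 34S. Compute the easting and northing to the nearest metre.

UTM 33S → geographic: φ = -47.26109975°, λ = 17.09580020°.
UTM 34S (λ₀ = 21°) forward: E = 204647.900 m, N = 4758423.956 m.

E 204648 m, N 4758424 m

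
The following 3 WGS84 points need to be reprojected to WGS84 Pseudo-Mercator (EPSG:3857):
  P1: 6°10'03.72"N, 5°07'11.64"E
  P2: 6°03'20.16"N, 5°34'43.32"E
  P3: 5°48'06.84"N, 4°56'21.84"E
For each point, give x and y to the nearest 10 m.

Web Mercator: x = R·λ, y = R·ln tan(π/4+φ/2), R = 6378137 m.
P1 (6.1677°, 5.1199°) → (569944.661, 687915.080) m.
P2 (6.0556°, 5.5787°) → (621018.043, 675364.832) m.
P3 (5.8019°, 4.9394°) → (549851.493, 646971.179) m.

P1: x 569940 m, y 687920 m; P2: x 621020 m, y 675360 m; P3: x 549850 m, y 646970 m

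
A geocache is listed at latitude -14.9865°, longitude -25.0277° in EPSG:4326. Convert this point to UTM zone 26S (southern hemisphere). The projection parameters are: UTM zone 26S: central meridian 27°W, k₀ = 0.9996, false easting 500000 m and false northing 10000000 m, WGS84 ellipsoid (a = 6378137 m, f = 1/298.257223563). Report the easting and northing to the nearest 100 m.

Zone 26 central meridian λ₀ = 6×26 − 183 = -27°; Δλ = +1.9723°.
Transverse Mercator on WGS84 with k₀ = 0.9996 gives E = 712086.809 m, N = 8342222.946 m.

E 712100 m, N 8342200 m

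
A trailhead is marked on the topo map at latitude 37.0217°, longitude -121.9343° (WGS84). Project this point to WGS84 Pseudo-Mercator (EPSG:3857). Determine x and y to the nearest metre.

Web Mercator is spherical with R = a = 6378137 m.
x = R·λ = 6378137 × -2.128155006 = -13573664.186 m.
y = R·ln tan(π/4 + φ/2) = 6378137 × 0.696462293 = 4442131.919 m.

x -13573664 m, y 4442132 m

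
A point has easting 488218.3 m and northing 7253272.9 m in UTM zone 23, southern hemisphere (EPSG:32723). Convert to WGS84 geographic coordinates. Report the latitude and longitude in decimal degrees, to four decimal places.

lat -24.8354°, lon -45.1166°

Zone 23S: λ₀ = -45°, k₀ = 0.9996, false easting 500000 m, false northing 10000000 m.
Meridian distance M = (N − FN)/k₀ = -2747826.2 m.
Inverse transverse Mercator on WGS84 gives φ = -24.83540036°, λ = -45.11659996°.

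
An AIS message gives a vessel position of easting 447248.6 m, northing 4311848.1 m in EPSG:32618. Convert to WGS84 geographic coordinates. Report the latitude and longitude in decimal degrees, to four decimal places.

Zone 18N: λ₀ = -75°, k₀ = 0.9996, false easting 500000 m.
Meridian distance M = (N − FN)/k₀ = 4313573.5 m.
Inverse transverse Mercator on WGS84 gives φ = 38.95399969°, λ = -75.60880015°.

lat 38.9540°, lon -75.6088°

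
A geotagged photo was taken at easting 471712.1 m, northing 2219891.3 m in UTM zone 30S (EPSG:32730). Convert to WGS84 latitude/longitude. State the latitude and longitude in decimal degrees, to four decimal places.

lat -70.1261°, lon -3.7456°

Zone 30S: λ₀ = -3°, k₀ = 0.9996, false easting 500000 m, false northing 10000000 m.
Meridian distance M = (N − FN)/k₀ = -7783222.0 m.
Inverse transverse Mercator on WGS84 gives φ = -70.12610019°, λ = -3.74560125°.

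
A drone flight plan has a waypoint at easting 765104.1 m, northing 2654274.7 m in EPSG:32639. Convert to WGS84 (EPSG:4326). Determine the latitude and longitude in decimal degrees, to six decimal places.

lat 23.978300°, lon 53.605400°

Zone 39N: λ₀ = 51°, k₀ = 0.9996, false easting 500000 m.
Meridian distance M = (N − FN)/k₀ = 2655336.8 m.
Inverse transverse Mercator on WGS84 gives φ = 23.97829985°, λ = 53.60540040°.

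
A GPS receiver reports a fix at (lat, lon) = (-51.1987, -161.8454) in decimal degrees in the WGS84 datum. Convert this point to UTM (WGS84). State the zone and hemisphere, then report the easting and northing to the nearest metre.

Zone 4S: E 301211 m, N 4324230 m

Longitude -161.8454° lies in the 6° band [-162°, -156°), giving zone 4; latitude is south of the equator, so 4S.
Zone 4 central meridian λ₀ = 6×4 − 183 = -159°; Δλ = -2.8454°.
Transverse Mercator on WGS84 with k₀ = 0.9996 gives E = 301210.913 m, N = 4324230.312 m.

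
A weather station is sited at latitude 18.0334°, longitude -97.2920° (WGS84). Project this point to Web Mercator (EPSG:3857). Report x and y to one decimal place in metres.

x -10830495.9 m, y 2041458.3 m

Web Mercator is spherical with R = a = 6378137 m.
x = R·λ = 6378137 × -1.698065736 = -10830495.898 m.
y = R·ln tan(π/4 + φ/2) = 6378137 × 0.320071257 = 2041458.326 m.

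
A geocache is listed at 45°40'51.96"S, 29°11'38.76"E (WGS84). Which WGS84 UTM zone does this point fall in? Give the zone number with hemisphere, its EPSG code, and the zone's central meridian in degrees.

UTM zone = ⌊(λ + 180)/6⌋ + 1; 29.1941° ∈ [24°, 30°) → zone 35.
Hemisphere: S (φ < 0).
Central meridian λ₀ = 6×35 − 183 = 27°.
EPSG code: 32735.

Zone 35S (EPSG:32735), central meridian 27°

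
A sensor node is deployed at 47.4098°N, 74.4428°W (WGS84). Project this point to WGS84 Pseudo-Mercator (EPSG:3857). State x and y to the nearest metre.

Web Mercator is spherical with R = a = 6378137 m.
x = R·λ = 6378137 × -1.299271964 = -8286934.589 m.
y = R·ln tan(π/4 + φ/2) = 6378137 × 0.942159486 = 6009222.279 m.

x -8286935 m, y 6009222 m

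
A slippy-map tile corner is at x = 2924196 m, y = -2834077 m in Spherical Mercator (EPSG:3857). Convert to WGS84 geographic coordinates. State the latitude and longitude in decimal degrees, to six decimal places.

R = 6378137 m. λ = x/R = 26.26849961°.
φ = 2·arctan(exp(y/R)) − 90° = 2·arctan(0.64125) − 90° = -24.66029623°.

lat -24.660296°, lon 26.268500°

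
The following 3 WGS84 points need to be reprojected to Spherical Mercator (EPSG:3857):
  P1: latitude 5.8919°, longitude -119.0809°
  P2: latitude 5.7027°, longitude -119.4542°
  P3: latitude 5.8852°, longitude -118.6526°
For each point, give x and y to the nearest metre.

P1: x -13256025 m, y 657042 m; P2: x -13297581 m, y 635872 m; P3: x -13208347 m, y 656293 m

Web Mercator: x = R·λ, y = R·ln tan(π/4+φ/2), R = 6378137 m.
P1 (5.8919°, -119.0809°) → (-13256025.151, 657042.328) m.
P2 (5.7027°, -119.4542°) → (-13297580.717, 635872.396) m.
P3 (5.8852°, -118.6526°) → (-13208347.013, 656292.531) m.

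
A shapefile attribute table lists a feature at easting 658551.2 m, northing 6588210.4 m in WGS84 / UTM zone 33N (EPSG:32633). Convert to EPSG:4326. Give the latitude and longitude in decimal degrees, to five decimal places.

Zone 33N: λ₀ = 15°, k₀ = 0.9996, false easting 500000 m.
Meridian distance M = (N − FN)/k₀ = 6590846.7 m.
Inverse transverse Mercator on WGS84 gives φ = 59.40259978°, λ = 17.79290013°.

lat 59.40260°, lon 17.79290°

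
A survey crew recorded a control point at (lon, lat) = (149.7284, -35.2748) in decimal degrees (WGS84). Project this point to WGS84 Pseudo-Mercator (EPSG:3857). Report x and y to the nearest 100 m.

x 16667700 m, y -4201300 m

Web Mercator is spherical with R = a = 6378137 m.
x = R·λ = 6378137 × 2.613253564 = 16667689.245 m.
y = R·ln tan(π/4 + φ/2) = 6378137 × -0.658701492 = -4201288.358 m.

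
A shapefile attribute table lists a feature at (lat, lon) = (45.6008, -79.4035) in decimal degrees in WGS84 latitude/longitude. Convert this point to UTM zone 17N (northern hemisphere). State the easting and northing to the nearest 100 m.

Zone 17 central meridian λ₀ = 6×17 − 183 = -81°; Δλ = +1.5965°.
Transverse Mercator on WGS84 with k₀ = 0.9996 gives E = 624506.367 m, N = 5050934.716 m.

E 624500 m, N 5050900 m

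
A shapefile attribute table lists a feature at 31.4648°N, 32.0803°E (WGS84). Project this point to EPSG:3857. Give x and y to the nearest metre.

Web Mercator is spherical with R = a = 6378137 m.
x = R·λ = 6378137 × 0.559906860 = 3571162.660 m.
y = R·ln tan(π/4 + φ/2) = 6378137 × 0.579050048 = 3693260.533 m.

x 3571163 m, y 3693261 m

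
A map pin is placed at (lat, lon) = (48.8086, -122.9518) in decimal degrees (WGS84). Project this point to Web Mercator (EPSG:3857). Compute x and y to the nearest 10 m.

x -13686930 m, y 6242450 m

Web Mercator is spherical with R = a = 6378137 m.
x = R·λ = 6378137 × -2.145913731 = -13686931.768 m.
y = R·ln tan(π/4 + φ/2) = 6378137 × 0.978725763 = 6242447.001 m.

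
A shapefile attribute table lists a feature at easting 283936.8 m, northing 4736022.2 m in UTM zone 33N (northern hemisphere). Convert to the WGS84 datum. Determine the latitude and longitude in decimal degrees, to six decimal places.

lat 42.746300°, lon 12.360100°

Zone 33N: λ₀ = 15°, k₀ = 0.9996, false easting 500000 m.
Meridian distance M = (N − FN)/k₀ = 4737917.4 m.
Inverse transverse Mercator on WGS84 gives φ = 42.74629956°, λ = 12.36009986°.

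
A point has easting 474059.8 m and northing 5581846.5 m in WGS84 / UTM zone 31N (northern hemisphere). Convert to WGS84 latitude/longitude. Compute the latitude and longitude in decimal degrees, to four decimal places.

lat 50.3881°, lon 2.6351°

Zone 31N: λ₀ = 3°, k₀ = 0.9996, false easting 500000 m.
Meridian distance M = (N − FN)/k₀ = 5584080.1 m.
Inverse transverse Mercator on WGS84 gives φ = 50.38809981°, λ = 2.63509943°.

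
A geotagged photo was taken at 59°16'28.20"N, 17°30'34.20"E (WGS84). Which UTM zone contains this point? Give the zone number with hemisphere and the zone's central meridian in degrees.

Zone 33N, central meridian 15°

UTM zone = ⌊(λ + 180)/6⌋ + 1; 17.5095° ∈ [12°, 18°) → zone 33.
Hemisphere: N (φ ≥ 0).
Central meridian λ₀ = 6×33 − 183 = 15°.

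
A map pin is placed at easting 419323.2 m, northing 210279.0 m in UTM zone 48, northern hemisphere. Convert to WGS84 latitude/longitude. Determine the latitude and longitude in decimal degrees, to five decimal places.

Zone 48N: λ₀ = 105°, k₀ = 0.9996, false easting 500000 m.
Meridian distance M = (N − FN)/k₀ = 210363.1 m.
Inverse transverse Mercator on WGS84 gives φ = 1.90229967°, λ = 104.27460032°.

lat 1.90230°, lon 104.27460°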